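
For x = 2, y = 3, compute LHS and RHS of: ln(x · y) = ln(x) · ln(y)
LHS = ln(2 · 3) = ln(6) ≈ 1.792
RHS = ln(2) · ln(3) ≈ 0.7615

LHS ≠ RHS (they differ by about 1.03), so the equation does not hold here.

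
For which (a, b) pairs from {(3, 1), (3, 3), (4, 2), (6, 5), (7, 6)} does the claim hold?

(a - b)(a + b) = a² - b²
All pairs

Testing each pair:
(3, 1): LHS = 8, RHS = 8 → holds
(3, 3): LHS = 0, RHS = 0 → holds
(4, 2): LHS = 12, RHS = 12 → holds
(6, 5): LHS = 11, RHS = 11 → holds
(7, 6): LHS = 13, RHS = 13 → holds

Every pair satisfies the claim.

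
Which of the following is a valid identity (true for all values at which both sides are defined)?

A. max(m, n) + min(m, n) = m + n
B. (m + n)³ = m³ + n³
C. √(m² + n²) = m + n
A

A: holds — e.g. at (1, 1), both sides equal 2.
B: fails at (6, 7) — LHS = 2197, RHS = 559.
C: fails at (2, 3) — LHS = √(13) ≈ 3.606, RHS = 5.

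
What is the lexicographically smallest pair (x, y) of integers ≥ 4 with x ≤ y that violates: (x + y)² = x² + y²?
(x, y) = (4, 4)

Substituting (4, 4) into the claim:
LHS = (4 + 4)² = 64
RHS = 4² + 4² = 32

Since LHS ≠ RHS, this pair disproves the claim, and no lexicographically smaller pair (x ≤ y, integers ≥ 4) does.

For instance (4, 6) is also a counterexample (LHS = 100, RHS = 52), but it's lexicographically larger.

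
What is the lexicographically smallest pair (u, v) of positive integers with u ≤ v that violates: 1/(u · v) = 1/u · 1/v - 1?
Substituting (1, 1) into the claim:
LHS = 1/(1 · 1) = 1
RHS = 1/1 · 1/1 - 1 = 0

Since LHS ≠ RHS, this pair disproves the claim, and no lexicographically smaller pair (u ≤ v, positive integers) does.

For instance (1, 5) is also a counterexample (LHS = 1/5, RHS = -4/5), but it's lexicographically larger.

Answer: (u, v) = (1, 1)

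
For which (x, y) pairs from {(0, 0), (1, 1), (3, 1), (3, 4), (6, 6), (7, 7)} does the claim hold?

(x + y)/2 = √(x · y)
(0, 0), (1, 1), (6, 6), (7, 7)

Testing each pair:
(0, 0): LHS = 0, RHS = 0 → holds
(1, 1): LHS = 1, RHS = 1 → holds
(3, 1): LHS = 2, RHS = √(3) ≈ 1.732 → fails
(3, 4): LHS = 7/2, RHS = 2·√(3) ≈ 3.464 → fails
(6, 6): LHS = 6, RHS = 6 → holds
(7, 7): LHS = 7, RHS = 7 → holds

4 of 6 pairs satisfy the claim.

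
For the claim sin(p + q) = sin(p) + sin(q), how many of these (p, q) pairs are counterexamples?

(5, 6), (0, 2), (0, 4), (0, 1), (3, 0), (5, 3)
Testing each pair:
(5, 6): LHS = sin(11) ≈ -1, RHS = sin(5) + sin(6) ≈ -1.238 → counterexample
(0, 2): LHS = sin(2) ≈ 0.9093, RHS = sin(2) ≈ 0.9093 → satisfies claim
(0, 4): LHS = sin(4) ≈ -0.7568, RHS = sin(4) ≈ -0.7568 → satisfies claim
(0, 1): LHS = sin(1) ≈ 0.8415, RHS = sin(1) ≈ 0.8415 → satisfies claim
(3, 0): LHS = sin(3) ≈ 0.1411, RHS = sin(3) ≈ 0.1411 → satisfies claim
(5, 3): LHS = sin(8) ≈ 0.9894, RHS = sin(5) + sin(3) ≈ -0.8178 → counterexample

That makes 2 counterexamples.

Answer: 2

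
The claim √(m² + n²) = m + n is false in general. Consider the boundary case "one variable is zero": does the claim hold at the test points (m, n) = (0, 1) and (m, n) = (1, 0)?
Yes, holds at both test points

At (0, 1): LHS = 1, RHS = 1 → equal
At (1, 0): LHS = 1, RHS = 1 → equal

So the claim does hold at both of these boundary points, even though it is not an identity.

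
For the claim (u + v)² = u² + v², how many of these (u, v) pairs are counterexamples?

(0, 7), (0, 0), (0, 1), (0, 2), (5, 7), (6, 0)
1

Testing each pair:
(0, 7): LHS = 49, RHS = 49 → satisfies claim
(0, 0): LHS = 0, RHS = 0 → satisfies claim
(0, 1): LHS = 1, RHS = 1 → satisfies claim
(0, 2): LHS = 4, RHS = 4 → satisfies claim
(5, 7): LHS = 144, RHS = 74 → counterexample
(6, 0): LHS = 36, RHS = 36 → satisfies claim

That makes 1 counterexample.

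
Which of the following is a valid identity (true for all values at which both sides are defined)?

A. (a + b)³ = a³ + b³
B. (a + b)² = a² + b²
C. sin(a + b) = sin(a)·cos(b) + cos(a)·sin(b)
A: fails at (1, 1) — LHS = 8, RHS = 2.
B: fails at (2, 3) — LHS = 25, RHS = 13.
C: holds — e.g. at (4, 5), both sides equal sin(9) ≈ 0.4121.

Answer: C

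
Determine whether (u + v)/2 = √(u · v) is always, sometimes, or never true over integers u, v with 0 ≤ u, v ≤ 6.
Sometimes true

It holds at (u, v) = (6, 6) (both sides equal 6), but fails at (u, v) = (4, 0) (LHS = 2, RHS = 0).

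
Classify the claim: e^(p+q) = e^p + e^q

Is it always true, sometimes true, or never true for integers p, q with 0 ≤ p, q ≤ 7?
The claim fails for every pair in the range. For instance at (p, q) = (2, 4): LHS = e^6 ≈ 403.4, RHS = e^2 + e^4 ≈ 61.99.

Answer: Never true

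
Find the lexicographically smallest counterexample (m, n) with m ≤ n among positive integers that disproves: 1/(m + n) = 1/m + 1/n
(m, n) = (1, 1)

Substituting (1, 1) into the claim:
LHS = 1/(1 + 1) = 1/2
RHS = 1/1 + 1/1 = 2

Since LHS ≠ RHS, this pair disproves the claim, and no lexicographically smaller pair (m ≤ n, positive integers) does.

For instance (6, 7) is also a counterexample (LHS = 1/13, RHS = 13/42), but it's lexicographically larger.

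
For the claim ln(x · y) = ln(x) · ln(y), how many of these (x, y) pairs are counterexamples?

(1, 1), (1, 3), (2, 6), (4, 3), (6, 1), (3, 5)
Testing each pair:
(1, 1): LHS = 0, RHS = 0 → satisfies claim
(1, 3): LHS = ln(3) ≈ 1.099, RHS = 0 → counterexample
(2, 6): LHS = ln(12) ≈ 2.485, RHS = ln(2)·ln(6) ≈ 1.242 → counterexample
(4, 3): LHS = ln(12) ≈ 2.485, RHS = ln(3)·ln(4) ≈ 1.523 → counterexample
(6, 1): LHS = ln(6) ≈ 1.792, RHS = 0 → counterexample
(3, 5): LHS = ln(15) ≈ 2.708, RHS = ln(3)·ln(5) ≈ 1.768 → counterexample

That makes 5 counterexamples.

Answer: 5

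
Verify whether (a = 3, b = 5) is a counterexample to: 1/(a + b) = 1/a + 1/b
Substituting a = 3, b = 5:
LHS = 1/(3 + 5) = 1/8
RHS = 1/3 + 1/5 = 8/15

Since LHS ≠ RHS, this pair disproves the claim.

Answer: Yes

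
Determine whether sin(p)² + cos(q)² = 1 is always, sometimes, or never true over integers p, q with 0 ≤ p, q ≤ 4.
It holds at (p, q) = (3, 3) (both sides equal 1), but fails at (p, q) = (1, 0) (LHS = sin(1)² + 1 ≈ 1.708, RHS = 1).

Answer: Sometimes true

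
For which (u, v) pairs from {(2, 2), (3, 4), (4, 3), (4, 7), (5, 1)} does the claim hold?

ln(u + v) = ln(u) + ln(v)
(2, 2)

Testing each pair:
(2, 2): LHS = ln(4) ≈ 1.386, RHS = 2·ln(2) ≈ 1.386 → holds
(3, 4): LHS = ln(7) ≈ 1.946, RHS = ln(3) + ln(4) ≈ 2.485 → fails
(4, 3): LHS = ln(7) ≈ 1.946, RHS = ln(3) + ln(4) ≈ 2.485 → fails
(4, 7): LHS = ln(11) ≈ 2.398, RHS = ln(4) + ln(7) ≈ 3.332 → fails
(5, 1): LHS = ln(6) ≈ 1.792, RHS = ln(5) ≈ 1.609 → fails

1 of 5 pairs satisfies the claim.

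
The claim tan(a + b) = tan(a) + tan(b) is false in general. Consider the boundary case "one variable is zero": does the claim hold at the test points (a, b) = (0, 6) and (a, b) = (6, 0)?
Yes, holds at both test points

At (0, 6): LHS = tan(6) ≈ -0.291, RHS = tan(6) ≈ -0.291 → equal
At (6, 0): LHS = tan(6) ≈ -0.291, RHS = tan(6) ≈ -0.291 → equal

So the claim does hold at both of these boundary points, even though it is not an identity.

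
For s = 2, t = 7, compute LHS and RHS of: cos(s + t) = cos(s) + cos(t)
LHS = cos(2 + 7) = cos(9) ≈ -0.9111
RHS = cos(2) + cos(7) ≈ 0.3378

LHS ≠ RHS (they differ by about 1.249), so the equation does not hold here.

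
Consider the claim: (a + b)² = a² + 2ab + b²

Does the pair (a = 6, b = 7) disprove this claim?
Substituting a = 6, b = 7:
LHS = (6 + 7)² = 169
RHS = 6² + 2·6·7 + 7² = 169

The sides agree, so this pair does not disprove the claim.

Answer: No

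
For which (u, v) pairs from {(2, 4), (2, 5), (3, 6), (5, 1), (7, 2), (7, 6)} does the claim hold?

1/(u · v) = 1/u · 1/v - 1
Testing each pair:
(2, 4): LHS = 1/8, RHS = -7/8 → fails
(2, 5): LHS = 1/10, RHS = -9/10 → fails
(3, 6): LHS = 1/18, RHS = -17/18 → fails
(5, 1): LHS = 1/5, RHS = -4/5 → fails
(7, 2): LHS = 1/14, RHS = -13/14 → fails
(7, 6): LHS = 1/42, RHS = -41/42 → fails

No pair satisfies the claim.

Answer: None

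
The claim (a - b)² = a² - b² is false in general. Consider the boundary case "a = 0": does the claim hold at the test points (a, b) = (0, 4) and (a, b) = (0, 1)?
At (0, 4): LHS = 16 ≠ RHS = -16
At (0, 1): LHS = 1 ≠ RHS = -1

Answer: No, fails at both test points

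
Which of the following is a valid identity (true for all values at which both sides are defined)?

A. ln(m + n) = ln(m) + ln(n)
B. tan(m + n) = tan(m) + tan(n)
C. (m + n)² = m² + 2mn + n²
C

A: fails at (5, 8) — LHS = ln(13) ≈ 2.565, RHS = ln(5) + ln(8) ≈ 3.689.
B: fails at (5, 8) — LHS = tan(13) ≈ 0.463, RHS = tan(8) + tan(5) ≈ -10.18.
C: holds — e.g. at (2, 2), both sides equal 16.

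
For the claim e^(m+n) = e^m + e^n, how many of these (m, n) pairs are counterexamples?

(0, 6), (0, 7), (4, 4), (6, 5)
4

Testing each pair:
(0, 6): LHS = e^6 ≈ 403.4, RHS = 1 + e^6 ≈ 404.4 → counterexample
(0, 7): LHS = e^7 ≈ 1097, RHS = 1 + e^7 ≈ 1098 → counterexample
(4, 4): LHS = e^8 ≈ 2981, RHS = 2·e^4 ≈ 109.2 → counterexample
(6, 5): LHS = e^11 ≈ 59874.1, RHS = e^5 + e^6 ≈ 551.8 → counterexample

That makes 4 counterexamples.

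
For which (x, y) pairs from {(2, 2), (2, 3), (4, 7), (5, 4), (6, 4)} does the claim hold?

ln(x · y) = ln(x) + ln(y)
All pairs

Testing each pair:
(2, 2): LHS = ln(4) ≈ 1.386, RHS = 2·ln(2) ≈ 1.386 → holds
(2, 3): LHS = ln(6) ≈ 1.792, RHS = ln(2) + ln(3) ≈ 1.792 → holds
(4, 7): LHS = ln(28) ≈ 3.332, RHS = ln(4) + ln(7) ≈ 3.332 → holds
(5, 4): LHS = ln(20) ≈ 2.996, RHS = ln(4) + ln(5) ≈ 2.996 → holds
(6, 4): LHS = ln(24) ≈ 3.178, RHS = ln(4) + ln(6) ≈ 3.178 → holds

Every pair satisfies the claim.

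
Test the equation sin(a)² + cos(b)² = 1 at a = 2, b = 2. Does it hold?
Substituting a = 2, b = 2:

LHS = sin(2)² + cos(2)² = 1
RHS = 1

LHS = RHS, so the equation holds at this point.

Answer: Holds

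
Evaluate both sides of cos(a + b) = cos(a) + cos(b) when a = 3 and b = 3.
LHS = cos(3 + 3) = cos(6) ≈ 0.9602
RHS = cos(3) + cos(3) = 2·cos(3) ≈ -1.98

LHS ≠ RHS (they differ by about 2.94), so the equation does not hold here.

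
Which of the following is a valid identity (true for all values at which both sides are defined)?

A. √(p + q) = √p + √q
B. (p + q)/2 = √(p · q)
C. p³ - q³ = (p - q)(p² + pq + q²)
C

A: fails at (1, 4) — LHS = √(5) ≈ 2.236, RHS = 3.
B: fails at (4, 5) — LHS = 9/2, RHS = 2·√(5) ≈ 4.472.
C: holds — e.g. at (2, 7), both sides equal -335.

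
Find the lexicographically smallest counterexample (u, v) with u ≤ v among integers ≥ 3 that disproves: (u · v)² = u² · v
Substituting (3, 3) into the claim:
LHS = (3 · 3)² = 81
RHS = 3² · 3 = 27

Since LHS ≠ RHS, this pair disproves the claim, and no lexicographically smaller pair (u ≤ v, integers ≥ 3) does.

For instance (6, 7) is also a counterexample (LHS = 1764, RHS = 252), but it's lexicographically larger.

Answer: (u, v) = (3, 3)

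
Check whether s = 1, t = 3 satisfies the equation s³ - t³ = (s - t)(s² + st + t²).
Holds

Substituting s = 1, t = 3:

LHS = 1³ - 3³ = -26
RHS = (1 - 3)(1² + 1·3 + 3²) = -26

LHS = RHS, so the equation holds at this point.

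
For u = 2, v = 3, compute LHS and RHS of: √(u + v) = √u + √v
LHS = √(2 + 3) = √(5) ≈ 2.236
RHS = √2 + √3 = √(2) + √(3) ≈ 3.146

LHS ≠ RHS (they differ by about 0.9102), so the equation does not hold here.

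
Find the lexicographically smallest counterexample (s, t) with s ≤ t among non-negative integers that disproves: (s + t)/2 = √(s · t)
(s, t) = (0, 1)

Substituting (0, 1) into the claim:
LHS = (0 + 1)/2 = 1/2
RHS = √(0 · 1) = 0

Since LHS ≠ RHS, this pair disproves the claim, and no lexicographically smaller pair (s ≤ t, non-negative integers) does.

For instance (5, 7) is also a counterexample (LHS = 6, RHS = √(35) ≈ 5.916), but it's lexicographically larger.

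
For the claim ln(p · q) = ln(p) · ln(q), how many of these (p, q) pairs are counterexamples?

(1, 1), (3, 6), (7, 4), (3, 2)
3

Testing each pair:
(1, 1): LHS = 0, RHS = 0 → satisfies claim
(3, 6): LHS = ln(18) ≈ 2.89, RHS = ln(3)·ln(6) ≈ 1.968 → counterexample
(7, 4): LHS = ln(28) ≈ 3.332, RHS = ln(4)·ln(7) ≈ 2.698 → counterexample
(3, 2): LHS = ln(6) ≈ 1.792, RHS = ln(2)·ln(3) ≈ 0.7615 → counterexample

That makes 3 counterexamples.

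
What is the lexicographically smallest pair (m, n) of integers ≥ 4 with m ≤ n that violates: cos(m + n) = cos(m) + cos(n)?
Substituting (4, 4) into the claim:
LHS = cos(4 + 4) = cos(8) ≈ -0.1455
RHS = cos(4) + cos(4) = 2·cos(4) ≈ -1.307

Since LHS ≠ RHS, this pair disproves the claim, and no lexicographically smaller pair (m ≤ n, integers ≥ 4) does.

For instance (8, 11) is also a counterexample (LHS = cos(19) ≈ 0.9887, RHS = cos(8) + cos(11) ≈ -0.1411), but it's lexicographically larger.

Answer: (m, n) = (4, 4)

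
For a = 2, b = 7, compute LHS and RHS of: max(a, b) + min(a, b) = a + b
LHS = max(2, 7) + min(2, 7) = 9
RHS = 2 + 7 = 9

LHS = RHS: the two sides agree.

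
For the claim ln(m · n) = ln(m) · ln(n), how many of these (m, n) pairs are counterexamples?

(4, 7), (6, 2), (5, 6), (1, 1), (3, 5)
4

Testing each pair:
(4, 7): LHS = ln(28) ≈ 3.332, RHS = ln(4)·ln(7) ≈ 2.698 → counterexample
(6, 2): LHS = ln(12) ≈ 2.485, RHS = ln(2)·ln(6) ≈ 1.242 → counterexample
(5, 6): LHS = ln(30) ≈ 3.401, RHS = ln(5)·ln(6) ≈ 2.884 → counterexample
(1, 1): LHS = 0, RHS = 0 → satisfies claim
(3, 5): LHS = ln(15) ≈ 2.708, RHS = ln(3)·ln(5) ≈ 1.768 → counterexample

That makes 4 counterexamples.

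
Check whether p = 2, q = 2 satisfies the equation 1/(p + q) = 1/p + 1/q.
Substituting p = 2, q = 2:

LHS = 1/(2 + 2) = 1/4
RHS = 1/2 + 1/2 = 1

LHS ≠ RHS, so the equation does not hold at this point.

Answer: Fails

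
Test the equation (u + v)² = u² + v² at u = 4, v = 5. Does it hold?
Fails

Substituting u = 4, v = 5:

LHS = (4 + 5)² = 81
RHS = 4² + 5² = 41

LHS ≠ RHS, so the equation does not hold at this point.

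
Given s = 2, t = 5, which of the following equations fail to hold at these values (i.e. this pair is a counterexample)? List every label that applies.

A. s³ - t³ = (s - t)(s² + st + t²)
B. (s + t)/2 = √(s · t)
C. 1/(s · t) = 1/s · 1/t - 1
Evaluating each claim at the given values:
A. LHS = -117, RHS = -117 → holds here (LHS = RHS)
B. LHS = 7/2, RHS = √(10) ≈ 3.162 → fails here (LHS ≠ RHS)
C. LHS = 1/10, RHS = -9/10 → fails here (LHS ≠ RHS)

Answer: B, C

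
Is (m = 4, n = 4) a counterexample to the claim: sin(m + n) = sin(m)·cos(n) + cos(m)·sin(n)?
No

Substituting m = 4, n = 4:
LHS = sin(4 + 4) = sin(8) ≈ 0.9894
RHS = sin(4)·cos(4) + cos(4)·sin(4) = 2·sin(4)·cos(4) ≈ 0.9894

The sides agree, so this pair does not disprove the claim.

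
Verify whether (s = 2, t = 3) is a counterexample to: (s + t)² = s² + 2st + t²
Substituting s = 2, t = 3:
LHS = (2 + 3)² = 25
RHS = 2² + 2·2·3 + 3² = 25

The sides agree, so this pair does not disprove the claim.

Answer: No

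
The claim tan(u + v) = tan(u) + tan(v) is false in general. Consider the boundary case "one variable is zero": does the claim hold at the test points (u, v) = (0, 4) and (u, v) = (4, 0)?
At (0, 4): LHS = tan(4) ≈ 1.158, RHS = tan(4) ≈ 1.158 → equal
At (4, 0): LHS = tan(4) ≈ 1.158, RHS = tan(4) ≈ 1.158 → equal

So the claim does hold at both of these boundary points, even though it is not an identity.

Answer: Yes, holds at both test points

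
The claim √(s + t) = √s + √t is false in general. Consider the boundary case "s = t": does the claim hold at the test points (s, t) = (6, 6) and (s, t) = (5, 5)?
No, fails at both test points

At (6, 6): LHS = 2·√(3) ≈ 3.464 ≠ RHS = 2·√(6) ≈ 4.899
At (5, 5): LHS = √(10) ≈ 3.162 ≠ RHS = 2·√(5) ≈ 4.472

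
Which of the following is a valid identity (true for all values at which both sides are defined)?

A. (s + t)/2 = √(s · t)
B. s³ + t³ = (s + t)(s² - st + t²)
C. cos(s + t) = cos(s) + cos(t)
B

A: fails at (4, 5) — LHS = 9/2, RHS = 2·√(5) ≈ 4.472.
B: holds — e.g. at (2, 4), both sides equal 72.
C: fails at (5, 5) — LHS = cos(10) ≈ -0.8391, RHS = 2·cos(5) ≈ 0.5673.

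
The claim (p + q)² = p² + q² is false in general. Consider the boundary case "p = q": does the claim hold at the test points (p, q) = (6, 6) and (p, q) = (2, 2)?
At (6, 6): LHS = 144 ≠ RHS = 72
At (2, 2): LHS = 16 ≠ RHS = 8

Answer: No, fails at both test points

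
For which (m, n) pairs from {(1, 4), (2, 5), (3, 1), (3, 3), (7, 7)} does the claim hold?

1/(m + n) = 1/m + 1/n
Testing each pair:
(1, 4): LHS = 1/5, RHS = 5/4 → fails
(2, 5): LHS = 1/7, RHS = 7/10 → fails
(3, 1): LHS = 1/4, RHS = 4/3 → fails
(3, 3): LHS = 1/6, RHS = 2/3 → fails
(7, 7): LHS = 1/14, RHS = 2/7 → fails

No pair satisfies the claim.

Answer: None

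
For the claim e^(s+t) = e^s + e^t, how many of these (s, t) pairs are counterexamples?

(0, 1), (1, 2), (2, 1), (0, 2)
4

Testing each pair:
(0, 1): LHS = e ≈ 2.718, RHS = 1 + e ≈ 3.718 → counterexample
(1, 2): LHS = e^3 ≈ 20.09, RHS = e + e^2 ≈ 10.11 → counterexample
(2, 1): LHS = e^3 ≈ 20.09, RHS = e + e^2 ≈ 10.11 → counterexample
(0, 2): LHS = e^2 ≈ 7.389, RHS = 1 + e^2 ≈ 8.389 → counterexample

That makes 4 counterexamples.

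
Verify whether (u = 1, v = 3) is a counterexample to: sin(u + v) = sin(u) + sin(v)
Substituting u = 1, v = 3:
LHS = sin(1 + 3) = sin(4) ≈ -0.7568
RHS = sin(1) + sin(3) ≈ 0.9826

Since LHS ≠ RHS, this pair disproves the claim.

Answer: Yes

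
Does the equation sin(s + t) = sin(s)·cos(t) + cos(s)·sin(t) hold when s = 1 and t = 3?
Substituting s = 1, t = 3:

LHS = sin(1 + 3) = sin(4) ≈ -0.7568
RHS = sin(1)·cos(3) + cos(1)·sin(3) = sin(1)·cos(3) + sin(3)·cos(1) ≈ -0.7568

LHS = RHS, so the equation holds at this point.

Answer: Holds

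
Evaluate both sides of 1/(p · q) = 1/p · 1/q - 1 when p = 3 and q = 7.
LHS = 1/(3 · 7) = 1/21
RHS = 1/3 · 1/7 - 1 = -20/21

LHS ≠ RHS, so the equation does not hold here.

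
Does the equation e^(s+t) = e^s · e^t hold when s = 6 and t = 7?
Substituting s = 6, t = 7:

LHS = e^(6+7) = e^13 ≈ 442413.4
RHS = e^6 · e^7 = e^13 ≈ 442413.4

LHS = RHS, so the equation holds at this point.

Answer: Holds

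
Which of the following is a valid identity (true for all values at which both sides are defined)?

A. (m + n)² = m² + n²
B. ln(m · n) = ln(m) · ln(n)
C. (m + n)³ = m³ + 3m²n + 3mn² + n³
C

A: fails at (4, 6) — LHS = 100, RHS = 52.
B: fails at (3, 4) — LHS = ln(12) ≈ 2.485, RHS = ln(3)·ln(4) ≈ 1.523.
C: holds — e.g. at (3, 4), both sides equal 343.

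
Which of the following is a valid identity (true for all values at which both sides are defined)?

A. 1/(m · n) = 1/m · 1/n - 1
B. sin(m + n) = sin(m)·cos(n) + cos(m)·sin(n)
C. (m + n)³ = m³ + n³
B

A: fails at (2, 2) — LHS = 1/4, RHS = -3/4.
B: holds — e.g. at (5, 5), both sides equal sin(10) ≈ -0.544.
C: fails at (6, 7) — LHS = 2197, RHS = 559.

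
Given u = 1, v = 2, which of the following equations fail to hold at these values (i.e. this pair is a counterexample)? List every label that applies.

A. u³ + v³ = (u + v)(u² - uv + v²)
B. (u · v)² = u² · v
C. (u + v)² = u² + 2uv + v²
B

Evaluating each claim at the given values:
A. LHS = 9, RHS = 9 → holds here (LHS = RHS)
B. LHS = 4, RHS = 2 → fails here (LHS ≠ RHS)
C. LHS = 9, RHS = 9 → holds here (LHS = RHS)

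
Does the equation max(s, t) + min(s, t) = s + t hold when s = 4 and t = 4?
Holds

Substituting s = 4, t = 4:

LHS = max(4, 4) + min(4, 4) = 8
RHS = 4 + 4 = 8

LHS = RHS, so the equation holds at this point.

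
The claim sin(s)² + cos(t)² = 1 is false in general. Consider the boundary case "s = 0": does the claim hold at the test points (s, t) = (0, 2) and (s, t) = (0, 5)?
No, fails at both test points

At (0, 2): LHS = cos(2)² ≈ 0.1732 ≠ RHS = 1
At (0, 5): LHS = cos(5)² ≈ 0.08046 ≠ RHS = 1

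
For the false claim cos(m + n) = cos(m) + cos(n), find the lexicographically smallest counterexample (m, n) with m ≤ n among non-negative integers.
(m, n) = (0, 0)

Substituting (0, 0) into the claim:
LHS = cos(0 + 0) = 1
RHS = cos(0) + cos(0) = 2

Since LHS ≠ RHS, this pair disproves the claim, and no lexicographically smaller pair (m ≤ n, non-negative integers) does.

For instance (2, 4) is also a counterexample (LHS = cos(6) ≈ 0.9602, RHS = cos(4) + cos(2) ≈ -1.07), but it's lexicographically larger.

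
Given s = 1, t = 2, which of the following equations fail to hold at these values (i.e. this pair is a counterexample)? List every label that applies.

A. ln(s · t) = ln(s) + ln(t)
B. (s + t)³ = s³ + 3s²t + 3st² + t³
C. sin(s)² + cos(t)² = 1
Evaluating each claim at the given values:
A. LHS = ln(2) ≈ 0.6931, RHS = ln(2) ≈ 0.6931 → holds here (LHS = RHS)
B. LHS = 27, RHS = 27 → holds here (LHS = RHS)
C. LHS = cos(2)² + sin(1)² ≈ 0.8813, RHS = 1 → fails here (LHS ≠ RHS)

Answer: C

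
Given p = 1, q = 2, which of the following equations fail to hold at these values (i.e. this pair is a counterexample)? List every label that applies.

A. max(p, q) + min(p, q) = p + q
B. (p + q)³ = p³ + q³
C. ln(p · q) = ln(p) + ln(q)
Evaluating each claim at the given values:
A. LHS = 3, RHS = 3 → holds here (LHS = RHS)
B. LHS = 27, RHS = 9 → fails here (LHS ≠ RHS)
C. LHS = ln(2) ≈ 0.6931, RHS = ln(2) ≈ 0.6931 → holds here (LHS = RHS)

Answer: B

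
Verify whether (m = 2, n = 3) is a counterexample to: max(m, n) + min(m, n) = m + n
No

Substituting m = 2, n = 3:
LHS = max(2, 3) + min(2, 3) = 5
RHS = 2 + 3 = 5

The sides agree, so this pair does not disprove the claim.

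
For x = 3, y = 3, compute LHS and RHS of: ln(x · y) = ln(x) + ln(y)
LHS = ln(3 · 3) = ln(9) ≈ 2.197
RHS = ln(3) + ln(3) = 2·ln(3) ≈ 2.197

LHS = RHS: the two sides agree.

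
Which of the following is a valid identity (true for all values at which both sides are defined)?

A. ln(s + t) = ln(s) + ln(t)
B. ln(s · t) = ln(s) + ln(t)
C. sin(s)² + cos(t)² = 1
A: fails at (2, 7) — LHS = ln(9) ≈ 2.197, RHS = ln(2) + ln(7) ≈ 2.639.
B: holds — e.g. at (4, 4), both sides equal ln(16) ≈ 2.773.
C: fails at (2, 4) — LHS = cos(4)² + sin(2)² ≈ 1.254, RHS = 1.

Answer: B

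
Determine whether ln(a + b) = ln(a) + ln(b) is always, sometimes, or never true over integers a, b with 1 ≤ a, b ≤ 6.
It holds at (a, b) = (2, 2) (both sides equal ln(4) ≈ 1.386), but fails at (a, b) = (4, 5) (LHS = ln(9) ≈ 2.197, RHS = ln(4) + ln(5) ≈ 2.996).

Answer: Sometimes true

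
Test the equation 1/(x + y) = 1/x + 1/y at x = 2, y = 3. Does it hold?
Fails

Substituting x = 2, y = 3:

LHS = 1/(2 + 3) = 1/5
RHS = 1/2 + 1/3 = 5/6

LHS ≠ RHS, so the equation does not hold at this point.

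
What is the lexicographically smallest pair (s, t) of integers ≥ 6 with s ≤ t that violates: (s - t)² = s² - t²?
Substituting (6, 7) into the claim:
LHS = (6 - 7)² = 1
RHS = 6² - 7² = -13

Since LHS ≠ RHS, this pair disproves the claim, and no lexicographically smaller pair (s ≤ t, integers ≥ 6) does.

For instance (10, 13) is also a counterexample (LHS = 9, RHS = -69), but it's lexicographically larger.

Answer: (s, t) = (6, 7)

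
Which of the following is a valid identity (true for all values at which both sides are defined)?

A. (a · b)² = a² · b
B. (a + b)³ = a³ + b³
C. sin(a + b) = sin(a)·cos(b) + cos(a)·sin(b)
A: fails at (4, 6) — LHS = 576, RHS = 96.
B: fails at (2, 5) — LHS = 343, RHS = 133.
C: holds — e.g. at (1, 5), both sides equal sin(6) ≈ -0.2794.

Answer: C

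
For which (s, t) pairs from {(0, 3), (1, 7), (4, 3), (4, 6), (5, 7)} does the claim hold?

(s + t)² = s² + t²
(0, 3)

Testing each pair:
(0, 3): LHS = 9, RHS = 9 → holds
(1, 7): LHS = 64, RHS = 50 → fails
(4, 3): LHS = 49, RHS = 25 → fails
(4, 6): LHS = 100, RHS = 52 → fails
(5, 7): LHS = 144, RHS = 74 → fails

1 of 5 pairs satisfies the claim.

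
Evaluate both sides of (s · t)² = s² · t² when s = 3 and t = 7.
LHS = (3 · 7)² = 441
RHS = 3² · 7² = 441

LHS = RHS: the two sides agree.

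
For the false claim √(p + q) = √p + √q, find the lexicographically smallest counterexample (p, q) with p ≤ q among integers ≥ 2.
Substituting (2, 2) into the claim:
LHS = √(2 + 2) = 2
RHS = √2 + √2 = 2·√(2) ≈ 2.828

Since LHS ≠ RHS, this pair disproves the claim, and no lexicographically smaller pair (p ≤ q, integers ≥ 2) does.

For instance (3, 3) is also a counterexample (LHS = √(6) ≈ 2.449, RHS = 2·√(3) ≈ 3.464), but it's lexicographically larger.

Answer: (p, q) = (2, 2)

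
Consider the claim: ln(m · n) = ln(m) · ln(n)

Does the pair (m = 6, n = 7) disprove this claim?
Yes

Substituting m = 6, n = 7:
LHS = ln(6 · 7) = ln(42) ≈ 3.738
RHS = ln(6) · ln(7) ≈ 3.487

Since LHS ≠ RHS, this pair disproves the claim.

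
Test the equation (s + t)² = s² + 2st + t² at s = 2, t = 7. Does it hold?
Holds

Substituting s = 2, t = 7:

LHS = (2 + 7)² = 81
RHS = 2² + 2·2·7 + 7² = 81

LHS = RHS, so the equation holds at this point.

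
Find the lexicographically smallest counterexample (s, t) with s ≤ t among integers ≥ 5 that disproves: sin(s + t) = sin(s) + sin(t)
Substituting (5, 5) into the claim:
LHS = sin(5 + 5) = sin(10) ≈ -0.544
RHS = sin(5) + sin(5) = 2·sin(5) ≈ -1.918

Since LHS ≠ RHS, this pair disproves the claim, and no lexicographically smaller pair (s ≤ t, integers ≥ 5) does.

For instance (7, 9) is also a counterexample (LHS = sin(16) ≈ -0.2879, RHS = sin(9) + sin(7) ≈ 1.069), but it's lexicographically larger.

Answer: (s, t) = (5, 5)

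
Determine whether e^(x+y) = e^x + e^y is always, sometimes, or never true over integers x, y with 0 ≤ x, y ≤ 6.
Never true

The claim fails for every pair in the range. For instance at (x, y) = (2, 6): LHS = e^8 ≈ 2981, RHS = e^2 + e^6 ≈ 410.8.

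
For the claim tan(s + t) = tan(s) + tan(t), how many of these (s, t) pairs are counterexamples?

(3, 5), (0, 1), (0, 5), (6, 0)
Testing each pair:
(3, 5): LHS = tan(8) ≈ -6.8, RHS = tan(5) + tan(3) ≈ -3.523 → counterexample
(0, 1): LHS = tan(1) ≈ 1.557, RHS = tan(1) ≈ 1.557 → satisfies claim
(0, 5): LHS = tan(5) ≈ -3.381, RHS = tan(5) ≈ -3.381 → satisfies claim
(6, 0): LHS = tan(6) ≈ -0.291, RHS = tan(6) ≈ -0.291 → satisfies claim

That makes 1 counterexample.

Answer: 1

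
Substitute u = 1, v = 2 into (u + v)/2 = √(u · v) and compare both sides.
LHS = (1 + 2)/2 = 3/2
RHS = √(1 · 2) = √(2) ≈ 1.414

LHS ≠ RHS (they differ by about 0.08579), so the equation does not hold here.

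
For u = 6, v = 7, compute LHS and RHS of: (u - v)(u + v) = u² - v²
LHS = (6 - 7)(6 + 7) = -13
RHS = 6² - 7² = -13

LHS = RHS: the two sides agree.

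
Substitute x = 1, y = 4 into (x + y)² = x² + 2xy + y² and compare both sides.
LHS = (1 + 4)² = 25
RHS = 1² + 2·1·4 + 4² = 25

LHS = RHS: the two sides agree.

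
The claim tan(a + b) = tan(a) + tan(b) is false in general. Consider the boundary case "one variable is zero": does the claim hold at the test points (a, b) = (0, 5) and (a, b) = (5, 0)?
At (0, 5): LHS = tan(5) ≈ -3.381, RHS = tan(5) ≈ -3.381 → equal
At (5, 0): LHS = tan(5) ≈ -3.381, RHS = tan(5) ≈ -3.381 → equal

So the claim does hold at both of these boundary points, even though it is not an identity.

Answer: Yes, holds at both test points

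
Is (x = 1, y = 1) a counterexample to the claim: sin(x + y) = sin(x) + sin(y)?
Yes

Substituting x = 1, y = 1:
LHS = sin(1 + 1) = sin(2) ≈ 0.9093
RHS = sin(1) + sin(1) = 2·sin(1) ≈ 1.683

Since LHS ≠ RHS, this pair disproves the claim.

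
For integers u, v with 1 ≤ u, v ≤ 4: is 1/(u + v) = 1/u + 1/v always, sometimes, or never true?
Never true

The claim fails for every pair in the range. For instance at (u, v) = (4, 2): LHS = 1/6, RHS = 3/4.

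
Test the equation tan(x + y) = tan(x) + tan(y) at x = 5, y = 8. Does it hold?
Substituting x = 5, y = 8:

LHS = tan(5 + 8) = tan(13) ≈ 0.463
RHS = tan(5) + tan(8) ≈ -10.18

LHS ≠ RHS, so the equation does not hold at this point.

Answer: Fails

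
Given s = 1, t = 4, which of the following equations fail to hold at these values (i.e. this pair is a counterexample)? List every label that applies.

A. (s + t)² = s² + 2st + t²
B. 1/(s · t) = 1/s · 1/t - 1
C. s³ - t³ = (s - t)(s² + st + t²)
Evaluating each claim at the given values:
A. LHS = 25, RHS = 25 → holds here (LHS = RHS)
B. LHS = 1/4, RHS = -3/4 → fails here (LHS ≠ RHS)
C. LHS = -63, RHS = -63 → holds here (LHS = RHS)

Answer: B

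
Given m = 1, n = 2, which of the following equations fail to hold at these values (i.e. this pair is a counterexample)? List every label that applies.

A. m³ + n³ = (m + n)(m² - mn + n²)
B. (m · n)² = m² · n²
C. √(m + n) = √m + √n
Evaluating each claim at the given values:
A. LHS = 9, RHS = 9 → holds here (LHS = RHS)
B. LHS = 4, RHS = 4 → holds here (LHS = RHS)
C. LHS = √(3) ≈ 1.732, RHS = 1 + √(2) ≈ 2.414 → fails here (LHS ≠ RHS)

Answer: C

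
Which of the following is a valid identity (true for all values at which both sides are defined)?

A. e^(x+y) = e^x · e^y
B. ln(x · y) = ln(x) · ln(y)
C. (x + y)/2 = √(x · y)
A

A: holds — e.g. at (2, 7), both sides equal e^9 ≈ 8103.
B: fails at (3, 4) — LHS = ln(12) ≈ 2.485, RHS = ln(3)·ln(4) ≈ 1.523.
C: fails at (1, 2) — LHS = 3/2, RHS = √(2) ≈ 1.414.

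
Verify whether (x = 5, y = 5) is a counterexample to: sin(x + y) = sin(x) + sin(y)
Substituting x = 5, y = 5:
LHS = sin(5 + 5) = sin(10) ≈ -0.544
RHS = sin(5) + sin(5) = 2·sin(5) ≈ -1.918

Since LHS ≠ RHS, this pair disproves the claim.

Answer: Yes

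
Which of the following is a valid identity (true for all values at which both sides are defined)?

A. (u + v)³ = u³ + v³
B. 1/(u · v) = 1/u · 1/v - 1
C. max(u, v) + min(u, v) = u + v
C

A: fails at (1, 4) — LHS = 125, RHS = 65.
B: fails at (2, 2) — LHS = 1/4, RHS = -3/4.
C: holds — e.g. at (3, 5), both sides equal 8.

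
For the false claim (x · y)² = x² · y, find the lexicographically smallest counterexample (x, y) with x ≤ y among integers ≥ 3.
(x, y) = (3, 3)

Substituting (3, 3) into the claim:
LHS = (3 · 3)² = 81
RHS = 3² · 3 = 27

Since LHS ≠ RHS, this pair disproves the claim, and no lexicographically smaller pair (x ≤ y, integers ≥ 3) does.

For instance (4, 8) is also a counterexample (LHS = 1024, RHS = 128), but it's lexicographically larger.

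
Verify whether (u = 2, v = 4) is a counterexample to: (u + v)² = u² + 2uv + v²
Substituting u = 2, v = 4:
LHS = (2 + 4)² = 36
RHS = 2² + 2·2·4 + 4² = 36

The sides agree, so this pair does not disprove the claim.

Answer: No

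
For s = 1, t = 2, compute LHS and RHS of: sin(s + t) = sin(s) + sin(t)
LHS = sin(1 + 2) = sin(3) ≈ 0.1411
RHS = sin(1) + sin(2) ≈ 1.751

LHS ≠ RHS (they differ by about 1.61), so the equation does not hold here.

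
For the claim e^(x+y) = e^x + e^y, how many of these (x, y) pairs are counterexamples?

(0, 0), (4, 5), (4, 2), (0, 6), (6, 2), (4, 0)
Testing each pair:
(0, 0): LHS = 1, RHS = 2 → counterexample
(4, 5): LHS = e^9 ≈ 8103, RHS = e^4 + e^5 ≈ 203 → counterexample
(4, 2): LHS = e^6 ≈ 403.4, RHS = e^2 + e^4 ≈ 61.99 → counterexample
(0, 6): LHS = e^6 ≈ 403.4, RHS = 1 + e^6 ≈ 404.4 → counterexample
(6, 2): LHS = e^8 ≈ 2981, RHS = e^2 + e^6 ≈ 410.8 → counterexample
(4, 0): LHS = e^4 ≈ 54.6, RHS = 1 + e^4 ≈ 55.6 → counterexample

That makes 6 counterexamples.

Answer: 6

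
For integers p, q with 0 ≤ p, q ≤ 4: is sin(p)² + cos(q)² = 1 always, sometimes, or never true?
Sometimes true

It holds at (p, q) = (2, 2) (both sides equal 1), but fails at (p, q) = (0, 1) (LHS = cos(1)² ≈ 0.2919, RHS = 1).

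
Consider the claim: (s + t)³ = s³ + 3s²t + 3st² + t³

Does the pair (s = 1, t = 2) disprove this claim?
Substituting s = 1, t = 2:
LHS = (1 + 2)³ = 27
RHS = 1³ + 3·1²·2 + 3·1·2² + 2³ = 27

The sides agree, so this pair does not disprove the claim.

Answer: No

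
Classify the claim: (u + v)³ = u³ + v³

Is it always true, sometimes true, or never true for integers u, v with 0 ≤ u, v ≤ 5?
It holds at (u, v) = (1, 0) (both sides equal 1), but fails at (u, v) = (1, 3) (LHS = 64, RHS = 28).

Answer: Sometimes true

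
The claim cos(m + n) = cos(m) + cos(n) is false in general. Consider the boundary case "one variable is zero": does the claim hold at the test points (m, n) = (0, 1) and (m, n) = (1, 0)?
At (0, 1): LHS = cos(1) ≈ 0.5403 ≠ RHS = cos(1) + 1 ≈ 1.54
At (1, 0): LHS = cos(1) ≈ 0.5403 ≠ RHS = cos(1) + 1 ≈ 1.54

Answer: No, fails at both test points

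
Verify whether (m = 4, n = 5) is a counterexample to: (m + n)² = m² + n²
Yes

Substituting m = 4, n = 5:
LHS = (4 + 5)² = 81
RHS = 4² + 5² = 41

Since LHS ≠ RHS, this pair disproves the claim.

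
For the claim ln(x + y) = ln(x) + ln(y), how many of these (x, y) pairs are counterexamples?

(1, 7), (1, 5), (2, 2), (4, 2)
Testing each pair:
(1, 7): LHS = ln(8) ≈ 2.079, RHS = ln(7) ≈ 1.946 → counterexample
(1, 5): LHS = ln(6) ≈ 1.792, RHS = ln(5) ≈ 1.609 → counterexample
(2, 2): LHS = ln(4) ≈ 1.386, RHS = 2·ln(2) ≈ 1.386 → satisfies claim
(4, 2): LHS = ln(6) ≈ 1.792, RHS = ln(2) + ln(4) ≈ 2.079 → counterexample

That makes 3 counterexamples.

Answer: 3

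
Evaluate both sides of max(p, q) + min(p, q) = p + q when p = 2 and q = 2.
LHS = max(2, 2) + min(2, 2) = 4
RHS = 2 + 2 = 4

LHS = RHS: the two sides agree.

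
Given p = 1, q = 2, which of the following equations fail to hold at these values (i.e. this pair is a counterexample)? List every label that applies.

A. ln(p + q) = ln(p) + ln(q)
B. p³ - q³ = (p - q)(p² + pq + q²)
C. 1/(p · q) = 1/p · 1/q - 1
Evaluating each claim at the given values:
A. LHS = ln(3) ≈ 1.099, RHS = ln(2) ≈ 0.6931 → fails here (LHS ≠ RHS)
B. LHS = -7, RHS = -7 → holds here (LHS = RHS)
C. LHS = 1/2, RHS = -1/2 → fails here (LHS ≠ RHS)

Answer: A, C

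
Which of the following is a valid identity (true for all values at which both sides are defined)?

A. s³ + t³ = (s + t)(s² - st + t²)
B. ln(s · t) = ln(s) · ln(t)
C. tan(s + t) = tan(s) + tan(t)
A: holds — e.g. at (1, 3), both sides equal 28.
B: fails at (4, 4) — LHS = ln(16) ≈ 2.773, RHS = ln(4)² ≈ 1.922.
C: fails at (3, 7) — LHS = tan(10) ≈ 0.6484, RHS = tan(3) + tan(7) ≈ 0.7289.

Answer: A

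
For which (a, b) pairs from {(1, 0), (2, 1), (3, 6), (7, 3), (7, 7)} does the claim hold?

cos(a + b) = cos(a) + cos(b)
None

Testing each pair:
(1, 0): LHS = cos(1) ≈ 0.5403, RHS = cos(1) + 1 ≈ 1.54 → fails
(2, 1): LHS = cos(3) ≈ -0.99, RHS = cos(2) + cos(1) ≈ 0.1242 → fails
(3, 6): LHS = cos(9) ≈ -0.9111, RHS = cos(3) + cos(6) ≈ -0.02982 → fails
(7, 3): LHS = cos(10) ≈ -0.8391, RHS = cos(3) + cos(7) ≈ -0.2361 → fails
(7, 7): LHS = cos(14) ≈ 0.1367, RHS = 2·cos(7) ≈ 1.508 → fails

No pair satisfies the claim.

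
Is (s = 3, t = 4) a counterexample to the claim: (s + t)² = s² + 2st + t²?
No

Substituting s = 3, t = 4:
LHS = (3 + 4)² = 49
RHS = 3² + 2·3·4 + 4² = 49

The sides agree, so this pair does not disprove the claim.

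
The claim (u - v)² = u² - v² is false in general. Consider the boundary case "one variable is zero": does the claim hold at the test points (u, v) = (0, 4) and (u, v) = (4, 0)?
Only at (4, 0)

At (0, 4): LHS = 16 ≠ RHS = -16
At (4, 0): LHS = 16, RHS = 16 → equal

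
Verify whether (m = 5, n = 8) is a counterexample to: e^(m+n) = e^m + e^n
Yes

Substituting m = 5, n = 8:
LHS = e^(5+8) = e^13 ≈ 442413.4
RHS = e^5 + e^8 ≈ 3129

Since LHS ≠ RHS, this pair disproves the claim.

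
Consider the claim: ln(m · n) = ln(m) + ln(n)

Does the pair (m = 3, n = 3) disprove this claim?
Substituting m = 3, n = 3:
LHS = ln(3 · 3) = ln(9) ≈ 2.197
RHS = ln(3) + ln(3) = 2·ln(3) ≈ 2.197

The sides agree, so this pair does not disprove the claim.

Answer: No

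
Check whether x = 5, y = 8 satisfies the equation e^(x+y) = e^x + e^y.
Substituting x = 5, y = 8:

LHS = e^(5+8) = e^13 ≈ 442413.4
RHS = e^5 + e^8 ≈ 3129

LHS ≠ RHS, so the equation does not hold at this point.

Answer: Fails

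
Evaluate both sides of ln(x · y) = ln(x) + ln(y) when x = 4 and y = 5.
LHS = ln(4 · 5) = ln(20) ≈ 2.996
RHS = ln(4) + ln(5) ≈ 2.996

LHS = RHS: the two sides agree.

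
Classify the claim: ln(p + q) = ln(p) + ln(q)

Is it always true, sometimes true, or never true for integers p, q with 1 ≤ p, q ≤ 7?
Sometimes true

It holds at (p, q) = (2, 2) (both sides equal ln(4) ≈ 1.386), but fails at (p, q) = (1, 3) (LHS = ln(4) ≈ 1.386, RHS = ln(3) ≈ 1.099).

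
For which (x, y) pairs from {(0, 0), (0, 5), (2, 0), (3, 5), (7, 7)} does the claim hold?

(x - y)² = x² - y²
(0, 0), (2, 0), (7, 7)

Testing each pair:
(0, 0): LHS = 0, RHS = 0 → holds
(0, 5): LHS = 25, RHS = -25 → fails
(2, 0): LHS = 4, RHS = 4 → holds
(3, 5): LHS = 4, RHS = -16 → fails
(7, 7): LHS = 0, RHS = 0 → holds

3 of 5 pairs satisfy the claim.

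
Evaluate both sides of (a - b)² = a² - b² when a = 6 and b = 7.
LHS = (6 - 7)² = 1
RHS = 6² - 7² = -13

LHS ≠ RHS, so the equation does not hold here.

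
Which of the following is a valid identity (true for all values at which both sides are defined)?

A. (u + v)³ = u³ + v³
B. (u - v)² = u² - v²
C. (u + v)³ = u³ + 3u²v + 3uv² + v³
A: fails at (1, 4) — LHS = 125, RHS = 65.
B: fails at (1, 3) — LHS = 4, RHS = -8.
C: holds — e.g. at (3, 3), both sides equal 216.

Answer: C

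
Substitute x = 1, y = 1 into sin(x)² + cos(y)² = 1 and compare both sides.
LHS = sin(1)² + cos(1)² = 1
RHS = 1

LHS = RHS: the two sides agree.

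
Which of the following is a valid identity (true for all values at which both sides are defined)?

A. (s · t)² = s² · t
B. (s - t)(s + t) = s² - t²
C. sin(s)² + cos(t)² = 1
A: fails at (4, 4) — LHS = 256, RHS = 64.
B: holds — e.g. at (1, 2), both sides equal -3.
C: fails at (5, 8) — LHS = cos(8)² + sin(5)² ≈ 0.9407, RHS = 1.

Answer: B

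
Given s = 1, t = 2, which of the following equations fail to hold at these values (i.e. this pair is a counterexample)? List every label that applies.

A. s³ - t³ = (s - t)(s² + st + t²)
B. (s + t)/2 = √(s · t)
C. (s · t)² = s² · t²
Evaluating each claim at the given values:
A. LHS = -7, RHS = -7 → holds here (LHS = RHS)
B. LHS = 3/2, RHS = √(2) ≈ 1.414 → fails here (LHS ≠ RHS)
C. LHS = 4, RHS = 4 → holds here (LHS = RHS)

Answer: B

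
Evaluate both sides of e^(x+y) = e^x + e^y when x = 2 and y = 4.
LHS = e^(2+4) = e^6 ≈ 403.4
RHS = e^2 + e^4 ≈ 61.99

LHS ≠ RHS (they differ by about 341.4), so the equation does not hold here.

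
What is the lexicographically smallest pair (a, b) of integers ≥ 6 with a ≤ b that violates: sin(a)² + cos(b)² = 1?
(a, b) = (6, 7)

At (6, 6): both sides equal 1, so it holds there.

Substituting (6, 7) into the claim:
LHS = sin(6)² + cos(7)² ≈ 0.6464
RHS = 1

Since LHS ≠ RHS, this pair disproves the claim, and no lexicographically smaller pair (a ≤ b, integers ≥ 6) does.

For instance (8, 9) is also a counterexample (LHS = cos(9)² + sin(8)² ≈ 1.809, RHS = 1), but it's lexicographically larger.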